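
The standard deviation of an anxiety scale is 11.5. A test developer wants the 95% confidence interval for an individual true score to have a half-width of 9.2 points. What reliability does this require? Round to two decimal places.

Required SEM = 9.2 / 1.96 ≈ 4.694
Required reliability = 1 − (SEM/SD)² = 1 − 0.167 ≈ 0.833

0.83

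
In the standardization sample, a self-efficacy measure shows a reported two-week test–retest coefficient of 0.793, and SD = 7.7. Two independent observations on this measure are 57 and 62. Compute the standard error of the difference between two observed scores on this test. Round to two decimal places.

SEM = 7.7000 × √(1 − 0.7930) = 7.7000 × √0.2070 ≈ 7.7000 × 0.4550 ≈ 3.5033
SE_diff = SEM × √2 ≈ 3.5033 × 1.4142 ≈ 4.9544

4.95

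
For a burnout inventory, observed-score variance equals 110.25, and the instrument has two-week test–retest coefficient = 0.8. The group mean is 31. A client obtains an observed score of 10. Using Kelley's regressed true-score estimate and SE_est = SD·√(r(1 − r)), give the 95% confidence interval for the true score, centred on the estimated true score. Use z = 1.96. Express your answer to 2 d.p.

SD = √110.25 = 10.50000
T̂ = 0.80000(10) + 0.20000(31) ≈ 14.20000
SE_est = 10.50000*√(0.80000*0.20000) ≈ 4.20000
CI = 14.20000 ± 1.96 * 4.20000 → [5.96800, 22.43200]

[5.97, 22.43]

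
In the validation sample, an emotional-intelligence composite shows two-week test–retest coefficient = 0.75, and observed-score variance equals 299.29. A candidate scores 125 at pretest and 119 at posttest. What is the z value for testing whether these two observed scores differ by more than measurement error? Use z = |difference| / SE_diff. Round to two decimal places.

0.49

SD = √299.29 = 17.300
SEM = 17.300 × √(1 − 0.750) = 17.300 × √0.250 ≃ 17.300 × 0.500 ≃ 8.650
Standard error of the difference = 8.650·√2 ≃ 12.233
z = |125 − 119| / 12.233 = 6 / 12.233 ≃ 0.490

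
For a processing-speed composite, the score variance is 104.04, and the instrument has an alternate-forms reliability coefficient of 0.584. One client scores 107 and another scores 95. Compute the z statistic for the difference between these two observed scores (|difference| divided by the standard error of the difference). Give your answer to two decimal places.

SD = √104.04 = 10.20000
SEM = 10.20000 · √(1 − 0.58400) = 10.20000 · √0.41600 ≈ 10.20000 · 0.64498 ≈ 6.57880
SE_diff = SEM · √2 ≈ 6.57880 · 1.41421 ≈ 9.30383
z = 12 / 9.30383 ≈ 1.28979

1.29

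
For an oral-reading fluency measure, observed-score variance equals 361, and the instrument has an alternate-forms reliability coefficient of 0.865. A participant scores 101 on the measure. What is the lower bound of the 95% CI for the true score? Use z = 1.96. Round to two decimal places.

SD = √361 ≈ 19.0000
SEM = 19.0000 × √(1 − 0.8650) = 19.0000 × √0.1350 ≈ 19.0000 × 0.3674 ≈ 6.9810
Margin = 1.96 × 6.9810 ≈ 13.6828
Lower limit = 101 − 13.6828 ≈ 87.3172

87.32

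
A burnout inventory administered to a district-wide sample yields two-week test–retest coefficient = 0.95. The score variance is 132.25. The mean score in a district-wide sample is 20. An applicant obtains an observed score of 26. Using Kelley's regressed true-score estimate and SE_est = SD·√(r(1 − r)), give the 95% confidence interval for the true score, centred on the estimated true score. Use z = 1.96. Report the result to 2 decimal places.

[20.79, 30.61]

SD = √132.25 = 11.500
Estimated true score = 0.950·26 + (1 − 0.950)·20 ≃ 25.700
SE_est = SD · √(r(1 − r)) = 11.500 · √0.048 ≃ 11.500 · 0.218 ≃ 2.506
95% CI: 25.700 ± 4.912 ≃ (20.788, 30.612)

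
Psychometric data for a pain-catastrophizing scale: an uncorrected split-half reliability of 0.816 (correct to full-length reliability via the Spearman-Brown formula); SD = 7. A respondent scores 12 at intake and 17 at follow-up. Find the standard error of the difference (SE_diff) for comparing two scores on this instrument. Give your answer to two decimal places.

3.15

Spearman-Brown: r = 2(0.816) / (1 + 0.816) = 1.632 / 1.816 ≈ 0.899
SEM = 7.000 × √(1 − 0.899) = 7.000 × √0.101 ≈ 7.000 × 0.318 ≈ 2.228
Standard error of the difference = 2.228·√2 ≈ 3.151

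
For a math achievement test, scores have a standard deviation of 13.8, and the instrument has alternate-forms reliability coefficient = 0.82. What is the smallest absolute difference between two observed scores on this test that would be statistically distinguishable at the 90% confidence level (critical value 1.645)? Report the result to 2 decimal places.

13.62

SEM = 13.800·√(1 − 0.820) ≈ 5.855
Standard error of the difference = 5.855·√2 ≈ 8.280
Minimum reliable difference = 1.645 · SE_diff ≈ 1.645 · 8.280 ≈ 13.621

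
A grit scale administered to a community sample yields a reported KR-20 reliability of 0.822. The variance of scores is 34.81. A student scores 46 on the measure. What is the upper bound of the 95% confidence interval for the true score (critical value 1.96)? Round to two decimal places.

σ = 34.81^(1/2) = 5.90000
SEM = 5.90000×√(1 − 0.82200) ≃ 2.48921
1.96 × SEM ≃ 4.87886
Upper limit = 46 + 4.87886 ≃ 50.87886

50.88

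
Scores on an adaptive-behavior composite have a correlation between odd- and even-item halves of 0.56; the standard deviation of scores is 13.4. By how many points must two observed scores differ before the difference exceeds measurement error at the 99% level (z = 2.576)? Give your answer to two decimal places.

25.93

r_full = 2·0.56 / (1 + 0.56) ≃ 0.7179
The standard error of measurement is 13.4000·√(1 − 0.7179) ≃ 13.4000·0.5311 ≃ 7.1165.
Standard error of the difference = 7.1165·√2 ≃ 10.0643
Smallest detectable difference = 2.576·10.0643 ≃ 25.9257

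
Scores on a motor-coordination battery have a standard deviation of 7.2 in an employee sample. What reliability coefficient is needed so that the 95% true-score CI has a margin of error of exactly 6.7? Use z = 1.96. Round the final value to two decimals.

Required SEM = 6.7 / 1.96 ≈ 3.4184
Required reliability = 1 − (SEM/SD)² = 1 − 0.2254 ≈ 0.7746

0.77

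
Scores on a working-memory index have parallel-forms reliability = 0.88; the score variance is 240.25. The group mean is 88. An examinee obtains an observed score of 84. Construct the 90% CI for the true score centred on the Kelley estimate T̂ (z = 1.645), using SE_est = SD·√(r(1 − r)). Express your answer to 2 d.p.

SD = √240.25 ≈ 15.50000
T̂ = r·X + (1 − r)·M = 0.88000×84 + 0.12000×88 = 73.92000 + 10.56000 ≈ 84.48000
SE_est = SD × √(r(1 − r)) = 15.50000 × √0.10560 ≈ 15.50000 × 0.32496 ≈ 5.03690
CI = 84.48000 ± 1.645 × 5.03690 → [76.19429, 92.76571]

[76.19, 92.77]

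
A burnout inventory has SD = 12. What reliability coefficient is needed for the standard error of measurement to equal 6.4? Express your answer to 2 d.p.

0.72

r = 1 − (6.400/12)² ≃ 1 − 0.284 ≃ 0.716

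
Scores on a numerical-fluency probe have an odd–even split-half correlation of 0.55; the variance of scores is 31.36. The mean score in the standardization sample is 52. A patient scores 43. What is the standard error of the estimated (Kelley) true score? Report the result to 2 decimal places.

SD = √31.36 ≈ 5.6000
r_full = 2·0.55 / (1 + 0.55) ≈ 0.7097
SE_est = 5.6000·√(0.7097·0.2903) ≈ 2.5419

2.54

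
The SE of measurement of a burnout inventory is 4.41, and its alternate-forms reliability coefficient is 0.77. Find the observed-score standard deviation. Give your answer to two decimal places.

9.20

σ = SEM·(1 − r)^(−1/2) ≈ 4.41*2.0851 ≈ 9.1955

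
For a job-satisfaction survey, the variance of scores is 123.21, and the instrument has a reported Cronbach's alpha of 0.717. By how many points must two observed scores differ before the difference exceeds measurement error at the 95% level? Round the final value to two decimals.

SD = √123.21 = 11.100
SEM = 11.100·√(1 − 0.717) ≃ 5.905
SE_diff = SEM · √2 ≃ 5.905 · 1.414 ≃ 8.351
Smallest detectable difference = 1.96·8.351 ≃ 16.368

16.37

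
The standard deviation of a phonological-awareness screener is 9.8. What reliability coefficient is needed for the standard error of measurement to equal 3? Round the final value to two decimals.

r = 1 − (SEM / SD)² = 1 − (3.000 / 9.8)² ≃ 1 − 0.094 ≃ 0.906

0.91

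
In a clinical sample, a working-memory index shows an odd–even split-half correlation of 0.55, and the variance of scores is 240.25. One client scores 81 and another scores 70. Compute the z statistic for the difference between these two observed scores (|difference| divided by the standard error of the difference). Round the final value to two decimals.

SD = √240.25 ≈ 15.50000
Full-length reliability (Spearman-Brown) = 2(0.55)/(1+0.55) ≈ 0.70968
SEM = 15.50000*√(1 − 0.70968) ≈ 8.35165
SE_diff = SEM * √2 ≈ 8.35165 * 1.41421 ≈ 11.81101
z = 11 / 11.81101 ≈ 0.93133

0.93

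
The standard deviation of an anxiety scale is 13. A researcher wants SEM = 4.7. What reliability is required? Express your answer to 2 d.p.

Required reliability = 1 − (SEM/SD)² = 1 − 0.1307 ≈ 0.8693

0.87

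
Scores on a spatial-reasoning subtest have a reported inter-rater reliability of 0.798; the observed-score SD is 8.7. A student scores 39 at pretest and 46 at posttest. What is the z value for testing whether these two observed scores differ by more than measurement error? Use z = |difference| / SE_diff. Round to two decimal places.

1.27

The standard error of measurement is 8.7000·√(1 − 0.7980) ≈ 8.7000·0.4494 ≈ 3.9102.
SE_diff = √2 · SEM ≈ 5.5298
z = |39 − 46| / 5.5298 = 7 / 5.5298 ≈ 1.2659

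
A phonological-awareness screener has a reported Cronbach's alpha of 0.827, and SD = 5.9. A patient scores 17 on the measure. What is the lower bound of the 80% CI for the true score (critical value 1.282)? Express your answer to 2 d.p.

13.85

SEM = 5.900*√(1 − 0.827) ≈ 2.454
Half-width = 1.282*2.454 ≈ 3.146
Lower limit = 17 − 3.146 ≈ 13.854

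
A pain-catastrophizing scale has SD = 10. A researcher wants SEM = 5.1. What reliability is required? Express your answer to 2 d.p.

r = 1 − (SEM / SD)² = 1 − (5.10000 / 10)² ≈ 1 − 0.26010 ≈ 0.73990

0.74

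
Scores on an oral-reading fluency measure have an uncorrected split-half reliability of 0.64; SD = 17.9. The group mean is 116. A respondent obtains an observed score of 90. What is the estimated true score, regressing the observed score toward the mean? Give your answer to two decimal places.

95.71

r_full = 2·0.64 / (1 + 0.64) ≃ 0.780
T̂ = r·X + (1 − r)·M = 0.780*90 + 0.220*116 ≃ 70.244 + 25.463 ≃ 95.707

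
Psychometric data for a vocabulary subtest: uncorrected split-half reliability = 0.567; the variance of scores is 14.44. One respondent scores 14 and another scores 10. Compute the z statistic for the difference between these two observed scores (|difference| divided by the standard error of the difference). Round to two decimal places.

σ = 14.44^(1/2) = 3.800
Spearman-Brown: r = 2(0.567) / (1 + 0.567) = 1.134 / 1.567 ≈ 0.724
SEM = 3.800*√(1 − 0.724) ≈ 1.998
Standard error of the difference = 1.998·√2 ≈ 2.825
z = |14 − 10| / 2.825 = 4 / 2.825 ≈ 1.416

1.42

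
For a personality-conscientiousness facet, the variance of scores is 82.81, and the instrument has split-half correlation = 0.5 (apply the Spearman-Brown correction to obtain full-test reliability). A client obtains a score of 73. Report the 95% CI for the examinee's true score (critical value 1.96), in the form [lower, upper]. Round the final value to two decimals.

SD = √82.81 ≈ 9.1000
Full-length reliability (Spearman-Brown) = 2(0.5)/(1+0.5) ≈ 0.6667
SEM = 9.1000 * √(1 − 0.6667) = 9.1000 * √0.3333 ≈ 9.1000 * 0.5774 ≈ 5.2539
Half-width = 1.96*5.2539 ≈ 10.2976
Interval: (62.7024, 83.2976)

[62.70, 83.30]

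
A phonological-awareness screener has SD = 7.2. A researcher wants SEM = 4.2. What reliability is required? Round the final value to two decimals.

0.66

Required reliability = 1 − (SEM/SD)² = 1 − 0.340 ≈ 0.660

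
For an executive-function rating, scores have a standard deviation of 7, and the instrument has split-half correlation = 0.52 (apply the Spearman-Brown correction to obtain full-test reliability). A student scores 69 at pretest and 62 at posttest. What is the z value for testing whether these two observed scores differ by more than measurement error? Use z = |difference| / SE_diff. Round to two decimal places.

r_full = 2·0.52 / (1 + 0.52) ≈ 0.6842
SEM = 7.0000×√(1 − 0.6842) ≈ 3.9337
Standard error of the difference = 3.9337·√2 ≈ 5.5630
z = |69 − 62| / 5.5630 = 7 / 5.5630 ≈ 1.2583

1.26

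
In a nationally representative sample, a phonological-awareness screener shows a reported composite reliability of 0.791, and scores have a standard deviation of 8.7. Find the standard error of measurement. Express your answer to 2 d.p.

3.98

SEM = 8.70000·√(1 − 0.79100) ≈ 3.97734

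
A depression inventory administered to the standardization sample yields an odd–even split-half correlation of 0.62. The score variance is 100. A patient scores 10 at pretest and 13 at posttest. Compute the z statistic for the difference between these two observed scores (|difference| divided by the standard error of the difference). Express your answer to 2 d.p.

SD = √100 = 10.00000
Full-length reliability (Spearman-Brown) = 2(0.62)/(1+0.62) ≈ 0.76543
SEM = 10.00000 · √(1 − 0.76543) = 10.00000 · √0.23457 ≈ 10.00000 · 0.48432 ≈ 4.84322
SE_diff = √2 · SEM ≈ 6.84935
z = 3 / 6.84935 ≈ 0.43800

0.44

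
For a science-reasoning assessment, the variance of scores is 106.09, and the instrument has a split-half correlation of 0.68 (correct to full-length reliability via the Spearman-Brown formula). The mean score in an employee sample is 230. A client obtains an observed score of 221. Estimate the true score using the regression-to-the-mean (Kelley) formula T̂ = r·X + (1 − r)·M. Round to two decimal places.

Spearman-Brown: r = 2(0.68) / (1 + 0.68) = 1.3600 / 1.6800 ≈ 0.8095
Estimated true score = 0.8095·221 + (1 − 0.8095)·230 ≈ 222.7143

222.71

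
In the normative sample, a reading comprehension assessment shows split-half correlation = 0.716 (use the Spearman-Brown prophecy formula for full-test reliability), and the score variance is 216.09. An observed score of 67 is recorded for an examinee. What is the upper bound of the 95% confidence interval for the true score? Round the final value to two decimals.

SD = √216.09 = 14.70000
Spearman-Brown: r = 2(0.716) / (1 + 0.716) = 1.43200 / 1.71600 ≃ 0.83450
SEM = 14.70000 * √(1 − 0.83450) = 14.70000 * √0.16550 ≃ 14.70000 * 0.40682 ≃ 5.98023
Half-width = 1.96*5.98023 ≃ 11.72125
Upper limit = 67 + 11.72125 ≃ 78.72125

78.72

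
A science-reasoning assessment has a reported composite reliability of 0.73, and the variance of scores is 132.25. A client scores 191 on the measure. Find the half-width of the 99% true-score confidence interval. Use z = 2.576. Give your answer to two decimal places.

SD = √132.25 = 11.5000
The standard error of measurement is 11.5000×√(1 − 0.7300) ≃ 11.5000×0.5196 ≃ 5.9756.
Half-width = 2.576×5.9756 ≃ 15.3931

15.39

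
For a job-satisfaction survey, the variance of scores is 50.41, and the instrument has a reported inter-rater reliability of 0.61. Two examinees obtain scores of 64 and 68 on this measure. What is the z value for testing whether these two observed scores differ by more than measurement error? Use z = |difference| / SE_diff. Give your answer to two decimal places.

0.64

SD = √50.41 ≈ 7.100
SEM = 7.100 * √(1 − 0.610) = 7.100 * √0.390 ≈ 7.100 * 0.624 ≈ 4.434
SE_diff = SEM * √2 ≈ 4.434 * 1.414 ≈ 6.271
z = 4 / 6.271 ≈ 0.638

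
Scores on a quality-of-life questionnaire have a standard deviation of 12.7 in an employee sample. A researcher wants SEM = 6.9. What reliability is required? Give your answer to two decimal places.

0.70

r = 1 − (6.9000/12.7)² ≃ 1 − 0.2952 ≃ 0.7048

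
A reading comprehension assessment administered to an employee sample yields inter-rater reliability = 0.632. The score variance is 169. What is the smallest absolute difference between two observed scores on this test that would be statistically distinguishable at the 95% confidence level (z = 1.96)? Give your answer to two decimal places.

σ = 169^(1/2) = 13.000
SEM = 13.000 · √(1 − 0.632) = 13.000 · √0.368 ≈ 13.000 · 0.607 ≈ 7.886
SE_diff = SEM · √2 ≈ 7.886 · 1.414 ≈ 11.153
Smallest detectable difference = 1.96·11.153 ≈ 21.859

21.86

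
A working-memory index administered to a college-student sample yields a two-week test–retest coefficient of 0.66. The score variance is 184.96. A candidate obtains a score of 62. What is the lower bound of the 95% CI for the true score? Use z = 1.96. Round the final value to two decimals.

SD = √184.96 ≃ 13.600
SEM = 13.600 · √(1 − 0.660) = 13.600 · √0.340 ≃ 13.600 · 0.583 ≃ 7.930
Half-width = 1.96·7.930 ≃ 15.543
Lower bound: 62 − 15.543 = 46.457

46.46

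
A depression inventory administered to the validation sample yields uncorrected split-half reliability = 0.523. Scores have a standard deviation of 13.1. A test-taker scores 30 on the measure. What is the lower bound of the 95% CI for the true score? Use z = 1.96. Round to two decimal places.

15.63

Full-length reliability (Spearman-Brown) = 2(0.523)/(1+0.523) ≈ 0.68680
SEM = 13.10000 * √(1 − 0.68680) = 13.10000 * √0.31320 ≈ 13.10000 * 0.55964 ≈ 7.33129
Half-width = 1.96*7.33129 ≈ 14.36933
Lower limit = 30 − 14.36933 ≈ 15.63067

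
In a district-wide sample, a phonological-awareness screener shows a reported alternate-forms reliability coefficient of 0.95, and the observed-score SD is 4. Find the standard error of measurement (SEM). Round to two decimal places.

0.89

SEM = 4.00000 * √(1 − 0.95000) = 4.00000 * √0.05000 ≈ 4.00000 * 0.22361 ≈ 0.89443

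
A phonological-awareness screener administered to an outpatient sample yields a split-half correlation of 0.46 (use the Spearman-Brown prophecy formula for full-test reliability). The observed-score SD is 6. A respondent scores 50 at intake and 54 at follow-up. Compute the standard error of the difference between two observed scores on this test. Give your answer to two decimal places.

5.16

Full-length reliability (Spearman-Brown) = 2(0.46)/(1+0.46) ≈ 0.6301
SEM = 6.0000 * √(1 − 0.6301) = 6.0000 * √0.3699 ≈ 6.0000 * 0.6082 ≈ 3.6490
SE_diff = SEM * √2 ≈ 3.6490 * 1.4142 ≈ 5.1604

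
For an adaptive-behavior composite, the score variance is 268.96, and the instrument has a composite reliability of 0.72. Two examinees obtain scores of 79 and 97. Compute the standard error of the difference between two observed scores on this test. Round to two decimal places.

σ = 268.96^(1/2) = 16.4000
SEM = 16.4000*√(1 − 0.7200) ≈ 8.6781
Standard error of the difference = 8.6781·√2 ≈ 12.2726

12.27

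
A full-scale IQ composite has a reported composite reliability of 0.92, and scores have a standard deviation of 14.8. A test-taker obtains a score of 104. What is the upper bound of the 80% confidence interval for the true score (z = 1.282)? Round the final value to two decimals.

The standard error of measurement is 14.8000×√(1 − 0.9200) ≈ 14.8000×0.2828 ≈ 4.1861.
Half-width = 1.282×4.1861 ≈ 5.3665
Upper bound: 104 + 5.3665 = 109.3665

109.37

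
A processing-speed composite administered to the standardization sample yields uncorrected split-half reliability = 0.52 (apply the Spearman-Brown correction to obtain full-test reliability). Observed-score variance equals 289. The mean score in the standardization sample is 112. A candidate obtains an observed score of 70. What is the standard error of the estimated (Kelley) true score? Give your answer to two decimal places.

7.90

σ = 289^(1/2) = 17.00000
Spearman-Brown: r = 2(0.52) / (1 + 0.52) = 1.04000 / 1.52000 ≈ 0.68421
SE_est = 17.00000×√(0.68421×0.31579) ≈ 7.90210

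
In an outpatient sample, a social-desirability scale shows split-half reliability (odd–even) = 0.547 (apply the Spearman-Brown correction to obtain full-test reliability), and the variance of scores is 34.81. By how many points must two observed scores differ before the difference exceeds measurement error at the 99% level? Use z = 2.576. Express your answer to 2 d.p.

SD = √34.81 = 5.9000
Spearman-Brown: r = 2(0.547) / (1 + 0.547) = 1.0940 / 1.5470 ≈ 0.7072
The standard error of measurement is 5.9000·√(1 − 0.7072) ≈ 5.9000·0.5411 ≈ 3.1927.
SE_diff = √2 · SEM ≈ 4.5151
Smallest detectable difference = 2.576·4.5151 ≈ 11.6310

11.63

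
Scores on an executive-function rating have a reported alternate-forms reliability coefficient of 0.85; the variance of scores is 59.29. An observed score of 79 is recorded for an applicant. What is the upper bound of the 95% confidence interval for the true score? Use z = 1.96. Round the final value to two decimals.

σ = 59.29^(1/2) = 7.700
SEM = 7.700 * √(1 − 0.850) = 7.700 * √0.150 ≈ 7.700 * 0.387 ≈ 2.982
Margin = 1.96 * 2.982 ≈ 5.845
Upper limit = 79 + 5.845 ≈ 84.845

84.85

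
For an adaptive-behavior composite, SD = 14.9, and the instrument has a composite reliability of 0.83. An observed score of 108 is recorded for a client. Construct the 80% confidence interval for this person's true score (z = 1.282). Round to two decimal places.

SEM = 14.9000 * √(1 − 0.8300) = 14.9000 * √0.1700 ≈ 14.9000 * 0.4123 ≈ 6.1434
Half-width = 1.282*6.1434 ≈ 7.8759
80% CI: 108 ± 7.8759 = [100.1241, 115.8759]

[100.12, 115.88]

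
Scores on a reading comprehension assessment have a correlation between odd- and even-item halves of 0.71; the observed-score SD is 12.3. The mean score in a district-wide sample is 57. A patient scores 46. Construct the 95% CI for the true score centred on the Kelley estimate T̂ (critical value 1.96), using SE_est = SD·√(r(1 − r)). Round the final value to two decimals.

Spearman-Brown: r = 2(0.71) / (1 + 0.71) = 1.42000 / 1.71000 ≈ 0.83041
T̂ = r·X + (1 − r)·M = 0.83041·46 + 0.16959·57 ≈ 38.19883 + 9.66667 ≈ 47.86550
SE_est = SD · √(r(1 − r)) = 12.30000 · √0.14083 ≈ 12.30000 · 0.37527 ≈ 4.61586
95% CI: 47.86550 ± 9.04708 ≈ (38.81842, 56.91257)

[38.82, 56.91]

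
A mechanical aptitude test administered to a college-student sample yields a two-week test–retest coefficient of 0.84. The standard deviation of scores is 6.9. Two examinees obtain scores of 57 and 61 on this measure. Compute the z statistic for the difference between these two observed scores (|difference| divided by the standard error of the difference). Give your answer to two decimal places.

1.02

The standard error of measurement is 6.9000×√(1 − 0.8400) ≈ 6.9000×0.4000 ≈ 2.7600.
SE_diff = √2 × SEM ≈ 3.9032
z = 4 / 3.9032 ≈ 1.0248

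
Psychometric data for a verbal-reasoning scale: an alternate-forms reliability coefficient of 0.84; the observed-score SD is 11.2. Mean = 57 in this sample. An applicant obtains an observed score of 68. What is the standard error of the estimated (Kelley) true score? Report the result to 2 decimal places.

4.11

SE_est = SD · √(r(1 − r)) = 11.20000 · √0.13440 ≃ 11.20000 · 0.36661 ≃ 4.10599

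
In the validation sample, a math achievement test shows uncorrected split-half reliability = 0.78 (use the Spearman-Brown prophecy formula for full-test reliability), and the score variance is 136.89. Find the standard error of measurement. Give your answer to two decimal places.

4.11

SD = √136.89 = 11.7000
Full-length reliability (Spearman-Brown) = 2(0.78)/(1+0.78) ≈ 0.8764
SEM = 11.7000 × √(1 − 0.8764) = 11.7000 × √0.1236 ≈ 11.7000 × 0.3516 ≈ 4.1133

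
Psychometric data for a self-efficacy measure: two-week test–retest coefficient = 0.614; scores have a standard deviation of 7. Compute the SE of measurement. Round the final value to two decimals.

4.35

SEM = 7.0000 * √(1 − 0.6140) = 7.0000 * √0.3860 ≃ 7.0000 * 0.6213 ≃ 4.3490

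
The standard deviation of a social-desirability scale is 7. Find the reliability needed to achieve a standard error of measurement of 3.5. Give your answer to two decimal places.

r = 1 − (SEM / SD)² = 1 − (3.5000 / 7)² ≈ 1 − 0.2500 ≈ 0.7500

0.75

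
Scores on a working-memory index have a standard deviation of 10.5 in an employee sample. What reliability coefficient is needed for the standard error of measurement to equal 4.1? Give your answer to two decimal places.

r = 1 − (4.100/10.5)² ≃ 1 − 0.152 ≃ 0.848

0.85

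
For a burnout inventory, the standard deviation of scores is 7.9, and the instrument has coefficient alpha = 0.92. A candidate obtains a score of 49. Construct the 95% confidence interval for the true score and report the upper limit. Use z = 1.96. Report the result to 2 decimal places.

SEM = 7.9000 · √(1 − 0.9200) = 7.9000 · √0.0800 ≈ 7.9000 · 0.2828 ≈ 2.2345
Margin = 1.96 · 2.2345 ≈ 4.3795
Upper limit = 49 + 4.3795 ≈ 53.3795

53.38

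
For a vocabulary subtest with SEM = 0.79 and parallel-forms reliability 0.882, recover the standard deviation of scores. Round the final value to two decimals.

SD = 0.79 / √(1 − 0.882) ≈ 2.300

2.30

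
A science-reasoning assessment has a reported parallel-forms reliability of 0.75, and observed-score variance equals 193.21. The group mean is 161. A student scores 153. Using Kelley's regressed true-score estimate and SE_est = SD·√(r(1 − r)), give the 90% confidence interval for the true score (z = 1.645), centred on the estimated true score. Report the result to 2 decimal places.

[145.10, 164.90]

SD = √193.21 ≈ 13.900
Estimated true score = 0.750*153 + (1 − 0.750)*161 ≈ 155.000
SE_est = 13.900·√[r(1 − r)] ≈ 6.019
CI = 155.000 ± 1.645 * 6.019 → [145.099, 164.901]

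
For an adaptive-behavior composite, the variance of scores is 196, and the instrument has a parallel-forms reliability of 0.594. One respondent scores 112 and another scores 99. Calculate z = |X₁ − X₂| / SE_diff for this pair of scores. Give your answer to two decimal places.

SD = √196 ≈ 14.000
The standard error of measurement is 14.000·√(1 − 0.594) ≈ 14.000·0.637 ≈ 8.921.
Standard error of the difference = 8.921·√2 ≈ 12.616
z = 13 / 12.616 ≈ 1.030

1.03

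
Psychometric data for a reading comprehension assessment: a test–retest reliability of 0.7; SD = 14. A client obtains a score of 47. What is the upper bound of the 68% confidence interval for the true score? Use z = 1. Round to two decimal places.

54.67

SEM = 14.000 * √(1 − 0.700) = 14.000 * √0.300 ≈ 14.000 * 0.548 ≈ 7.668
1 * SEM ≈ 7.668
Upper limit = 47 + 7.668 ≈ 54.668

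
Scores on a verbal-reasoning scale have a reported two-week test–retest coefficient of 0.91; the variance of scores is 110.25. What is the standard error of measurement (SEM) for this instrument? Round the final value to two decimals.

3.15

SD = √110.25 = 10.5000
The standard error of measurement is 10.5000*√(1 − 0.9100) ≃ 10.5000*0.3000 ≃ 3.1500.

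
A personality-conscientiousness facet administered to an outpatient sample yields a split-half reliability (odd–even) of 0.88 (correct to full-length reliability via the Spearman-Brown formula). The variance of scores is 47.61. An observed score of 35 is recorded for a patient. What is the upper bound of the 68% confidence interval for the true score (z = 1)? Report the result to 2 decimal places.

36.74

SD = √47.61 ≈ 6.900
Spearman-Brown: r = 2(0.88) / (1 + 0.88) = 1.760 / 1.880 ≈ 0.936
SEM = 6.900 * √(1 − 0.936) = 6.900 * √0.064 ≈ 6.900 * 0.253 ≈ 1.743
1 * SEM ≈ 1.743
Upper bound: 35 + 1.743 = 36.743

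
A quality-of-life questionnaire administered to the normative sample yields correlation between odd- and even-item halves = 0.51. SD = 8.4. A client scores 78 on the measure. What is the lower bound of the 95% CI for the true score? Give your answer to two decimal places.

r_full = 2·0.51 / (1 + 0.51) ≃ 0.6755
SEM = 8.4000 * √(1 − 0.6755) = 8.4000 * √0.3245 ≃ 8.4000 * 0.5697 ≃ 4.7851
Margin = 1.96 * 4.7851 ≃ 9.3787
Lower limit = 78 − 9.3787 ≃ 68.6213

68.62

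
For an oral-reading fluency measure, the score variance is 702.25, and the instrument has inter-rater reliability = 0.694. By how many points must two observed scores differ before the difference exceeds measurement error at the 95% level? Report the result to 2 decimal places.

σ = 702.25^(1/2) = 26.50000
SEM = 26.50000 · √(1 − 0.69400) = 26.50000 · √0.30600 ≈ 26.50000 · 0.55317 ≈ 14.65908
Standard error of the difference = 14.65908·√2 ≈ 20.73106
Smallest detectable difference = 1.96·20.73106 ≈ 40.63288

40.63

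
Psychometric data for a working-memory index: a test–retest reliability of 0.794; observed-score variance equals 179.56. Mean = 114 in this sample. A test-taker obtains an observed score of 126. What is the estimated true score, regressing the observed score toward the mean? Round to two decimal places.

123.53

T̂ = 0.794(126) + 0.206(114) ≈ 123.528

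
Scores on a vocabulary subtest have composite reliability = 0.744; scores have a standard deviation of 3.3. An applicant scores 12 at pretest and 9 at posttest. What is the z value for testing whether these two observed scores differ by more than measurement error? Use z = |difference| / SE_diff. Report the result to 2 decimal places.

SEM = 3.3000 · √(1 − 0.7440) = 3.3000 · √0.2560 ≈ 3.3000 · 0.5060 ≈ 1.6697
Standard error of the difference = 1.6697·√2 ≈ 2.3613
z = 3 / 2.3613 ≈ 1.2705

1.27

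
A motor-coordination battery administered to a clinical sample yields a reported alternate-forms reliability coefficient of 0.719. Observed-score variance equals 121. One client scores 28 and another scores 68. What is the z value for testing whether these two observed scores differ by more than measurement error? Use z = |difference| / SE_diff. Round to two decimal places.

4.85

SD = √121 ≈ 11.00000
SEM = 11.00000 · √(1 − 0.71900) = 11.00000 · √0.28100 ≈ 11.00000 · 0.53009 ≈ 5.83104
SE_diff = √2 · SEM ≈ 8.24633
z = |28 − 68| / 8.24633 = 40 / 8.24633 ≈ 4.85064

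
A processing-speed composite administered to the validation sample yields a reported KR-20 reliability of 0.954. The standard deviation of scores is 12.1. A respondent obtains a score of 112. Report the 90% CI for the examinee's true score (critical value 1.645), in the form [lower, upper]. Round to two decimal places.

[107.73, 116.27]

The standard error of measurement is 12.1000*√(1 − 0.9540) ≈ 12.1000*0.2145 ≈ 2.5952.
Margin = 1.645 * 2.5952 ≈ 4.2690
90% CI: 112 ± 4.2690 = [107.7310, 116.2690]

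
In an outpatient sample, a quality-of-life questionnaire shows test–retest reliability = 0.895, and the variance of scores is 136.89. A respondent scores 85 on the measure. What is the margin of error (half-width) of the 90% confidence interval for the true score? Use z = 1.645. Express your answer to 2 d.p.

6.24

σ = 136.89^(1/2) = 11.70000
SEM = 11.70000 * √(1 − 0.89500) = 11.70000 * √0.10500 ≈ 11.70000 * 0.32404 ≈ 3.79123
Margin = 1.645 * 3.79123 ≈ 6.23658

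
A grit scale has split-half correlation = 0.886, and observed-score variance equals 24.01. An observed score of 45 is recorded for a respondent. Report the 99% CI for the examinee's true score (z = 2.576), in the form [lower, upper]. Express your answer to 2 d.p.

[41.90, 48.10]

SD = √24.01 = 4.900
r_full = 2·0.886 / (1 + 0.886) ≈ 0.940
The standard error of measurement is 4.900·√(1 − 0.940) ≈ 4.900·0.246 ≈ 1.205.
Margin = 2.576 · 1.205 ≈ 3.103
Interval: (41.897, 48.103)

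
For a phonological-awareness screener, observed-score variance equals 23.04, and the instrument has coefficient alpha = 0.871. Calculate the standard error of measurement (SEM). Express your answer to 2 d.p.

1.72

SD = √23.04 ≈ 4.800
The standard error of measurement is 4.800·√(1 − 0.871) ≈ 4.800·0.359 ≈ 1.724.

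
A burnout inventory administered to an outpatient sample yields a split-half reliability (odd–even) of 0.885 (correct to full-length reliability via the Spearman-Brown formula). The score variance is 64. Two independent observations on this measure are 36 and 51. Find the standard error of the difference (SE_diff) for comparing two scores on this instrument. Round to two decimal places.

SD = √64 ≈ 8.0000
Full-length reliability (Spearman-Brown) = 2(0.885)/(1+0.885) ≈ 0.9390
SEM = 8.0000 * √(1 − 0.9390) = 8.0000 * √0.0610 ≈ 8.0000 * 0.2470 ≈ 1.9760
SE_diff = √2 * SEM ≈ 2.7945

2.79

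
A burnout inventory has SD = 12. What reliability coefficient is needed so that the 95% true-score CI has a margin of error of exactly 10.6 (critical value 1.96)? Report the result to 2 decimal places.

Required SEM = 10.6 / 1.96 ≃ 5.408
Required reliability = 1 − (SEM/SD)² = 1 − 0.203 ≃ 0.797

0.80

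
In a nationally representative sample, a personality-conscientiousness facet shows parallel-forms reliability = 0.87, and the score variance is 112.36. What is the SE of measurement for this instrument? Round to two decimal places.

σ = 112.36^(1/2) = 10.6000
SEM = 10.6000 * √(1 − 0.8700) = 10.6000 * √0.1300 ≃ 10.6000 * 0.3606 ≃ 3.8219

3.82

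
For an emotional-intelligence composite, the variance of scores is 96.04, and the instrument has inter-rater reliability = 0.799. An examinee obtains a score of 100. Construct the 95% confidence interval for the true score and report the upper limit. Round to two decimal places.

108.61

SD = √96.04 = 9.8000
SEM = 9.8000 × √(1 − 0.7990) = 9.8000 × √0.2010 ≃ 9.8000 × 0.4483 ≃ 4.3936
Half-width = 1.96×4.3936 ≃ 8.6115
Upper limit = 100 + 8.6115 ≃ 108.6115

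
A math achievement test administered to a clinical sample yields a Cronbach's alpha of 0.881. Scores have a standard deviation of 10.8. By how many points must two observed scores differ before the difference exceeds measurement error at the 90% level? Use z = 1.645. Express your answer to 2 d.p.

8.67

The standard error of measurement is 10.800×√(1 − 0.881) ≈ 10.800×0.345 ≈ 3.726.
SE_diff = √2 × SEM ≈ 5.269
Minimum reliable difference = 1.645 × SE_diff ≈ 1.645 × 5.269 ≈ 8.667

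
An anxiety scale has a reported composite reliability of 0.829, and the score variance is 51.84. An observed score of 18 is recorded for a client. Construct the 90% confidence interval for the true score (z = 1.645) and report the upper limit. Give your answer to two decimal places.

22.90

SD = √51.84 = 7.200
SEM = 7.200*√(1 − 0.829) ≃ 2.977
Margin = 1.645 * 2.977 ≃ 4.898
Upper limit = 18 + 4.898 ≃ 22.898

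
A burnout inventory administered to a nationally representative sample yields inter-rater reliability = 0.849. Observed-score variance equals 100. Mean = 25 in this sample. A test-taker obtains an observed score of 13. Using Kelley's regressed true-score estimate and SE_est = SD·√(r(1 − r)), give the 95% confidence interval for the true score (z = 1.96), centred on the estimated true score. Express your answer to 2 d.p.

[7.79, 21.83]

σ = 100^(1/2) = 10.00000
T̂ = r·X + (1 − r)·M = 0.84900×13 + 0.15100×25 = 11.03700 + 3.77500 ≈ 14.81200
SE_est = 10.00000·√[r(1 − r)] ≈ 3.58049
95% CI: 14.81200 ± 7.01776 ≈ (7.79424, 21.82976)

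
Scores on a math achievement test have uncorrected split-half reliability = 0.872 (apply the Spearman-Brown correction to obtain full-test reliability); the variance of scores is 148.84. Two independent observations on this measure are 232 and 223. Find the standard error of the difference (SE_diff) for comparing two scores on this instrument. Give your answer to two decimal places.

4.51

SD = √148.84 = 12.20000
r_full = 2·0.872 / (1 + 0.872) ≈ 0.93162
The standard error of measurement is 12.20000×√(1 − 0.93162) ≈ 12.20000×0.26149 ≈ 3.19016.
Standard error of the difference = 3.19016·√2 ≈ 4.51156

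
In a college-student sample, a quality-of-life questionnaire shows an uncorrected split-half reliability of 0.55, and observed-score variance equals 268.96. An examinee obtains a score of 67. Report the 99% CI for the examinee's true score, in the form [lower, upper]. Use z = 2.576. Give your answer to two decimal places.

[44.24, 89.76]

σ = 268.96^(1/2) = 16.40000
Full-length reliability (Spearman-Brown) = 2(0.55)/(1+0.55) ≈ 0.70968
SEM = 16.40000 × √(1 − 0.70968) = 16.40000 × √0.29032 ≈ 16.40000 × 0.53882 ≈ 8.83658
2.576 × SEM ≈ 22.76303
99% CI: 67 ± 22.76303 = [44.23697, 89.76303]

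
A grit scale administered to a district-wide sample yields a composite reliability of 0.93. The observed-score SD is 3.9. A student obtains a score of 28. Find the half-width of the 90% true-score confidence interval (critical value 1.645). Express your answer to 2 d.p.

The standard error of measurement is 3.900·√(1 − 0.930) ≈ 3.900·0.265 ≈ 1.032.
Half-width = 1.645·1.032 ≈ 1.697

1.70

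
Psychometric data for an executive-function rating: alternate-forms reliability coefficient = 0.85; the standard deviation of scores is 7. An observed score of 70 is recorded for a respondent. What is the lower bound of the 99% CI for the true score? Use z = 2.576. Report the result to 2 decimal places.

SEM = 7.0000 * √(1 − 0.8500) = 7.0000 * √0.1500 ≃ 7.0000 * 0.3873 ≃ 2.7111
Half-width = 2.576*2.7111 ≃ 6.9838
Lower limit = 70 − 6.9838 ≃ 63.0162

63.02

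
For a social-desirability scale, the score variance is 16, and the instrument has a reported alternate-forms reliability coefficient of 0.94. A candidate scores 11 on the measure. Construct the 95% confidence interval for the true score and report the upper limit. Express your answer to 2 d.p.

SD = √16 ≈ 4.000
SEM = 4.000 * √(1 − 0.940) = 4.000 * √0.060 ≈ 4.000 * 0.245 ≈ 0.980
Half-width = 1.96*0.980 ≈ 1.920
Upper limit = 11 + 1.920 ≈ 12.920

12.92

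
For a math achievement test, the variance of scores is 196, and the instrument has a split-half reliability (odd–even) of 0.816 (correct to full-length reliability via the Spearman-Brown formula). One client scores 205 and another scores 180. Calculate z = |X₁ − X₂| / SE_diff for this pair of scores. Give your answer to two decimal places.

σ = 196^(1/2) = 14.000
Full-length reliability (Spearman-Brown) = 2(0.816)/(1+0.816) ≃ 0.899
SEM = 14.000*√(1 − 0.899) ≃ 4.456
SE_diff = √2 * SEM ≃ 6.302
z = 25 / 6.302 ≃ 3.967

3.97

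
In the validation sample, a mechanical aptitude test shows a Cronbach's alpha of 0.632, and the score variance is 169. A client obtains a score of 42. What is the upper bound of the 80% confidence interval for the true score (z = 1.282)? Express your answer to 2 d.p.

52.11

SD = √169 ≃ 13.000
SEM = 13.000 × √(1 − 0.632) = 13.000 × √0.368 ≃ 13.000 × 0.607 ≃ 7.886
1.282 × SEM ≃ 10.110
Upper bound: 42 + 10.110 = 52.110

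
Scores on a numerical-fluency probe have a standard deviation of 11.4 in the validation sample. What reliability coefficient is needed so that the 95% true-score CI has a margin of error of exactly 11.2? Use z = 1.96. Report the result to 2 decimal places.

0.75

SEM needed = half-width / z = 11.2/1.96 ≃ 5.71429
Required reliability = 1 − (SEM/SD)² = 1 − 0.25125 ≃ 0.74875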